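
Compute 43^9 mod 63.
Use repeated squaring. Binary(9) = 1001. Walk through the bits of the exponent 9 left-to-right: at each bit after the leading one, square the running value, then multiply by 43 if the bit is 1 (always reducing mod 63):
  bit 1 = 1 (leading): start with 43.
  bit 2 = 0: square 43^2 = 1849 ≡ 22 (mod 63).
  bit 3 = 0: square 22^2 = 484 ≡ 43 (mod 63).
  bit 4 = 1: square 43^2 = 1849 ≡ 22; bit is 1, so multiply 22·43 = 946 ≡ 1 (mod 63).
Final value: 43^9 ≡ 1 (mod 63).

Final answer: 1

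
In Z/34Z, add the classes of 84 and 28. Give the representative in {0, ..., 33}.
10

Reduce the summands first: 84 ≡ 16 (mod 34), so 84 + 28 ≡ 16 + 28 (mod 34). 16 + 28 = 44; 44 = 1·34 + 10, so (84 + 28) mod 34 = 10.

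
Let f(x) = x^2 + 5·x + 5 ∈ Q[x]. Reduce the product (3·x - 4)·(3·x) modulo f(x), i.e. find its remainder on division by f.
First multiply in Q[x] without reducing: a · b = 9·x^2 - 12·x. Now divide by f(x) = x^2 + 5·x + 5, eliminating the leading term at each step:
  leading term 9·x^2: subtract (9)·f(x) = 9·x^2 + 45·x + 45, leaving -57·x - 45
The degree is now < 2, so this is the remainder. Hence a · b ≡ -57·x - 45 in Q[x]/(f).

Final answer: a · b ≡ -57·x - 45 (mod f(x))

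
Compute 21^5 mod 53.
27

Use repeated squaring. Binary(5) = 101. Walk through the bits of the exponent 5 left-to-right: at each bit after the leading one, square the running value, then multiply by 21 if the bit is 1 (always reducing mod 53):
  bit 1 = 1 (leading): start with 21.
  bit 2 = 0: square 21^2 = 441 ≡ 17 (mod 53).
  bit 3 = 1: square 17^2 = 289 ≡ 24; bit is 1, so multiply 24·21 = 504 ≡ 27 (mod 53).
Final value: 21^5 ≡ 27 (mod 53).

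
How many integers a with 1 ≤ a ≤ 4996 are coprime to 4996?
The number of a ∈ {1, ..., 4996} with gcd(a, 4996) = 1 is by definition Euler's totient φ(4996). φ is multiplicative, with φ(p^e) = p^e − p^(e−1). Factorise 4996 = 2^2 · 1249. Then
  φ(4996) = (2^2 − 2^1) · (1249 − 1) = 2 · 1248 = 2496.
So there are 2496 such integers.

Final answer: 2496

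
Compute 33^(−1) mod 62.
Apply the extended Euclidean algorithm to (62, 33), tracking rows (r, s, t) with s·62 + t·33 = r. Each division r_prev = q·r_cur + r_new produces the new row as (previous row) − q·(current row):
  row A: (62, 1, 0)   [1·62 + 0·33 = 62]
  row B: (33, 0, 1)   [0·62 + 1·33 = 33]
  62 = 1·33 + 29   → row C = row A − 1·row B = (29, 1, −1)   [check: 1·62 − 1·33 = 29]
  33 = 1·29 + 4   → row D = row B − 1·row C = (4, −1, 2)   [check: −1·62 + 2·33 = 4]
  29 = 7·4 + 1   → row E = row C − 7·row D = (1, 8, −15)   [check: 8·62 − 15·33 = 1]
  4 = 4·1 + 0   → remainder 0, stop. gcd = 1 (last nonzero row E).
The gcd is 1, so 33 is invertible mod 62. The last nonzero row gives 8·62 − 15·33 = 1, so t = −15. So 33^(−1) ≡ −15 ≡ 47 (mod 62). Verify: 33 · 47 = 1551 ≡ 1 (mod 62). ✓

Final answer: 33^(−1) ≡ 47 (mod 62)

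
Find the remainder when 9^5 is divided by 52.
Use repeated squaring. Binary(5) = 101. Walk through the bits of the exponent 5 left-to-right: at each bit after the leading one, square the running value, then multiply by 9 if the bit is 1 (always reducing mod 52):
  bit 1 = 1 (leading): start with 9.
  bit 2 = 0: square 9^2 = 81 ≡ 29 (mod 52).
  bit 3 = 1: square 29^2 = 841 ≡ 9; bit is 1, so multiply 9·9 = 81 ≡ 29 (mod 52).
Final value: 9^5 ≡ 29 (mod 52).

Final answer: 29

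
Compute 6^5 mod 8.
Use repeated squaring. Binary(5) = 101. Walk through the bits of the exponent 5 left-to-right: at each bit after the leading one, square the running value, then multiply by 6 if the bit is 1 (always reducing mod 8):
  bit 1 = 1 (leading): start with 6.
  bit 2 = 0: square 6^2 = 36 ≡ 4 (mod 8).
  bit 3 = 1: square 4^2 = 16 ≡ 0; bit is 1, so multiply 0·6 = 0 (mod 8).
Final value: 6^5 ≡ 0 (mod 8).

Final answer: 0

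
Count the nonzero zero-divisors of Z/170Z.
In Z/170Z each nonzero element is either a unit (gcd with 170 is 1) or a zero-divisor (gcd > 1). The number of units is φ(170): factorise 170 = 2 · 5 · 17, so φ(170) = (2 − 1) · (5 − 1) · (17 − 1) = 1 · 4 · 16 = 64. The nonzero elements number 170 − 1 = 169. Hence the nonzero zero-divisors number 169 − 64 = 105.

Final answer: Z/170Z has 105 nonzero zero-divisors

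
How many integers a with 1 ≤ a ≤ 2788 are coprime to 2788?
1280

The number of a ∈ {1, ..., 2788} with gcd(a, 2788) = 1 is by definition Euler's totient φ(2788). φ is multiplicative, with φ(p^e) = p^e − p^(e−1). Factorise 2788 = 2^2 · 17 · 41. Then
  φ(2788) = (2^2 − 2^1) · (17 − 1) · (41 − 1) = 2 · 16 · 40 = 1280.
So there are 1280 such integers.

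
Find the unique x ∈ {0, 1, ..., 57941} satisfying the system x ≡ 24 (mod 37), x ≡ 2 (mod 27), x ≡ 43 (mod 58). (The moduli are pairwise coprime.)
x ≡ 33509 (mod 57942); the representative in [0, 57942) is 33509

The moduli 37, 27, 58 are pairwise coprime, so by the CRT there is a unique solution mod 37·27·58 = 57942.
Solve by successive substitution. Start with x ≡ 24 (mod 37).
  Combine with x ≡ 2 (mod 27): write x = 24 + 37·t and require 24 + 37·t ≡ 2 (mod 27), i.e. 37·t ≡ 2 − 24 ≡ 5 (mod 27). Since 37^(−1) ≡ 19 (mod 27) (37 ≡ 10 (mod 27)), t ≡ 19·5 ≡ 14 (mod 27). So x ≡ 24 + 37·14 = 542 (mod 999).
  Combine with x ≡ 43 (mod 58): write x = 542 + 999·t and require 542 + 999·t ≡ 43 (mod 58), i.e. 999·t ≡ 43 − 542 ≡ 23 (mod 58). Since 999^(−1) ≡ 9 (mod 58) (999 ≡ 13 (mod 58)), t ≡ 9·23 ≡ 33 (mod 58). So x ≡ 542 + 999·33 = 33509 (mod 57942).
Unique solution in [0, 57942): x = 33509.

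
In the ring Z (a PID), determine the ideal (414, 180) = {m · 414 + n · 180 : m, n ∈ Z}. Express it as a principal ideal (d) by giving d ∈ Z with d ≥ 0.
In the PID Z, (a, b) is generated by gcd(a, b). Compute gcd(414, 180) with the extended Euclidean algorithm, tracking rows (r, s, t) with s·414 + t·180 = r:
  row A: (414, 1, 0)   [1·414 + 0·180 = 414]
  row B: (180, 0, 1)   [0·414 + 1·180 = 180]
  414 = 2·180 + 54   → row C = row A − 2·row B = (54, 1, −2)   [check: 1·414 − 2·180 = 54]
  180 = 3·54 + 18   → row D = row B − 3·row C = (18, −3, 7)   [check: −3·414 + 7·180 = 18]
  54 = 3·18 + 0   → remainder 0, stop. gcd = 18 (last nonzero row D).
So gcd(414, 180) = 18, with Bézout identity −3·414 + 7·180 = 18. Containment (⊇): the Bézout identity exhibits 18 as an element of (414, 180), giving (18) ⊆ (414, 180). Containment (⊆): since 18 | 414 and 18 | 180 (414 = 18·23, 180 = 18·10), every Z-linear combination of 414 and 180 is divisible by 18, so (414, 180) ⊆ (18). Therefore (414, 180) = (18), d = 18.

Final answer: (414, 180) = (18); d = 18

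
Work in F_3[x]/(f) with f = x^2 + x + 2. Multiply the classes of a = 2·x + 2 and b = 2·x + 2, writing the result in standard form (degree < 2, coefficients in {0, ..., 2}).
Multiply as integer polynomials: a · b = 4·x^2 + 8·x + 4. Reducing coefficients mod 3: a · b ≡ x^2 + 2·x + 1. Now divide by f(x) = x^2 + x + 2 in F_3[x], eliminating the leading term at each step:
  leading term x^2: subtract (1)·f(x) = x^2 + x + 2, leaving x + 2 (coefficients mod 3)
The degree is now < 2, so this is the remainder. Hence a · b ≡ x + 2 in F_3[x]/(f).

Final answer: a · b ≡ x + 2 (mod f(x))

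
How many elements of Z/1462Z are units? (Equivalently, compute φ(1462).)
Z/1462Z has φ(1462) = 672 units

An element a ∈ Z/1462Z is a unit iff gcd(a, 1462) = 1, so the number of units is φ(1462). φ is multiplicative, with φ(p^e) = p^e − p^(e−1). Factorise 1462 = 2 · 17 · 43. Then
  φ(1462) = (2 − 1) · (17 − 1) · (43 − 1) = 1 · 16 · 42 = 672.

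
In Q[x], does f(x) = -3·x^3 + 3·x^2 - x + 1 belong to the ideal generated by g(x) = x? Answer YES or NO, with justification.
NO

In Q[x] the ideal (g) consists of all multiples of g, so f ∈ (g) iff g | f, i.e. iff the remainder of f on division by g is 0. Divide f by g (g is monic, so eliminate the leading term of the running remainder at each step):
  leading term -3·x^3: subtract (-3·x^2)·g(x) = -3·x^3, leaving 3·x^2 - x + 1
  leading term 3·x^2: subtract (3·x)·g(x) = 3·x^2, leaving 1 - x
  leading term -x: subtract (-1)·g(x) = -x, leaving 1
The remainder r(x) = 1 ≠ 0 (and deg r < deg g), so g ∤ f, i.e. f ∉ (g).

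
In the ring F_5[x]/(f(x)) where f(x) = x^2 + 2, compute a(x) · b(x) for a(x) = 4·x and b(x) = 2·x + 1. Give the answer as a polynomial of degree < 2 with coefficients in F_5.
a · b ≡ 4·x + 4 (mod f(x))

Multiply as integer polynomials: a · b = 8·x^2 + 4·x. Reducing coefficients mod 5: a · b ≡ 3·x^2 + 4·x. Now divide by f(x) = x^2 + 2 in F_5[x], eliminating the leading term at each step:
  leading term 3·x^2: subtract (3)·f(x) = 3·x^2 + 1, leaving 4·x + 4 (coefficients mod 5)
The degree is now < 2, so this is the remainder. Hence a · b ≡ 4·x + 4 in F_5[x]/(f).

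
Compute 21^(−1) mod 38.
Apply the extended Euclidean algorithm to (38, 21), tracking rows (r, s, t) with s·38 + t·21 = r. Each division r_prev = q·r_cur + r_new produces the new row as (previous row) − q·(current row):
  row A: (38, 1, 0)   [1·38 + 0·21 = 38]
  row B: (21, 0, 1)   [0·38 + 1·21 = 21]
  38 = 1·21 + 17   → row C = row A − 1·row B = (17, 1, −1)   [check: 1·38 − 1·21 = 17]
  21 = 1·17 + 4   → row D = row B − 1·row C = (4, −1, 2)   [check: −1·38 + 2·21 = 4]
  17 = 4·4 + 1   → row E = row C − 4·row D = (1, 5, −9)   [check: 5·38 − 9·21 = 1]
  4 = 4·1 + 0   → remainder 0, stop. gcd = 1 (last nonzero row E).
The gcd is 1, so 21 is invertible mod 38. The last nonzero row gives 5·38 − 9·21 = 1, so t = −9. So 21^(−1) ≡ −9 ≡ 29 (mod 38). Verify: 21 · 29 = 609 ≡ 1 (mod 38). ✓

Final answer: 21^(−1) ≡ 29 (mod 38)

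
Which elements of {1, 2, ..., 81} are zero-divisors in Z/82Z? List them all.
nonzero zero-divisors of Z/82Z = {2, 4, 6, 8, 10, 12, 14, 16, 18, 20, 22, 24, 26, 28, 30, 32, 34, 36, 38, 40, 41, 42, 44, 46, 48, 50, 52, 54, 56, 58, 60, 62, 64, 66, 68, 70, 72, 74, 76, 78, 80}

An element a ∈ Z/82Z (with a ≠ 0) is a zero-divisor iff gcd(a, 82) > 1 (because a is a unit precisely when gcd(a, n) = 1, and in Z/nZ every nonzero, non-unit element is a zero-divisor). Scan a = 1, ..., 81 and keep those with gcd(a, 82) > 1:
  gcd(2, 82) = 2, gcd(4, 82) = 2, gcd(6, 82) = 2, gcd(8, 82) = 2, gcd(10, 82) = 2, gcd(12, 82) = 2, gcd(14, 82) = 2, gcd(16, 82) = 2, gcd(18, 82) = 2, gcd(20, 82) = 2, gcd(22, 82) = 2, gcd(24, 82) = 2, gcd(26, 82) = 2, gcd(28, 82) = 2, gcd(30, 82) = 2, gcd(32, 82) = 2, gcd(34, 82) = 2, gcd(36, 82) = 2, gcd(38, 82) = 2, gcd(40, 82) = 2, gcd(41, 82) = 41, gcd(42, 82) = 2, gcd(44, 82) = 2, gcd(46, 82) = 2, gcd(48, 82) = 2, gcd(50, 82) = 2, gcd(52, 82) = 2, gcd(54, 82) = 2, gcd(56, 82) = 2, gcd(58, 82) = 2, gcd(60, 82) = 2, gcd(62, 82) = 2, gcd(64, 82) = 2, gcd(66, 82) = 2, gcd(68, 82) = 2, gcd(70, 82) = 2, gcd(72, 82) = 2, gcd(74, 82) = 2, gcd(76, 82) = 2, gcd(78, 82) = 2, gcd(80, 82) = 2.
All other a ∈ {1, ..., 81} have gcd(a, 82) = 1 and are units. So the nonzero zero-divisors are exactly the 41 values of a appearing in this scan.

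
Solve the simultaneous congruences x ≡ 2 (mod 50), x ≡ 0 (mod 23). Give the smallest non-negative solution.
x ≡ 552 (mod 1150); the representative in [0, 1150) is 552

The moduli 50, 23 are pairwise coprime, so by the CRT there is a unique solution mod 50·23 = 1150.
Solve by successive substitution. Start with x ≡ 2 (mod 50).
  Combine with x ≡ 0 (mod 23): write x = 2 + 50·t and require 2 + 50·t ≡ 0 (mod 23), i.e. 50·t ≡ 0 − 2 ≡ 21 (mod 23). Since 50^(−1) ≡ 6 (mod 23) (50 ≡ 4 (mod 23)), t ≡ 6·21 ≡ 11 (mod 23). So x ≡ 2 + 50·11 = 552 (mod 1150).
Unique solution in [0, 1150): x = 552.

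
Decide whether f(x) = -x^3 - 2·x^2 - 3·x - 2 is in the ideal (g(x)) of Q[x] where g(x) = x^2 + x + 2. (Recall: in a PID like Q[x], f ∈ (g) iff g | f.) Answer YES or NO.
YES

In Q[x] the ideal (g) consists of all multiples of g, so f ∈ (g) iff g | f, i.e. iff the remainder of f on division by g is 0. Divide f by g (g is monic, so eliminate the leading term of the running remainder at each step):
  leading term -x^3: subtract (-x)·g(x) = -x^3 - x^2 - 2·x, leaving -x^2 - x - 2
  leading term -x^2: subtract (-1)·g(x) = -x^2 - x - 2, leaving 0
The remainder is 0, so f(x) = g(x) · h(x) with h(x) = -x - 1. Hence g | f, i.e. f ∈ (g).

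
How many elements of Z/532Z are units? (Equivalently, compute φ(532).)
An element a ∈ Z/532Z is a unit iff gcd(a, 532) = 1, so the number of units is φ(532). φ is multiplicative, with φ(p^e) = p^e − p^(e−1). Factorise 532 = 2^2 · 7 · 19. Then
  φ(532) = (2^2 − 2^1) · (7 − 1) · (19 − 1) = 2 · 6 · 18 = 216.

Final answer: Z/532Z has φ(532) = 216 units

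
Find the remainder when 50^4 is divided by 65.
55

Use repeated squaring. Binary(4) = 100. Walk through the bits of the exponent 4 left-to-right: at each bit after the leading one, square the running value, then multiply by 50 if the bit is 1 (always reducing mod 65):
  bit 1 = 1 (leading): start with 50.
  bit 2 = 0: square 50^2 = 2500 ≡ 30 (mod 65).
  bit 3 = 0: square 30^2 = 900 ≡ 55 (mod 65).
Final value: 50^4 ≡ 55 (mod 65).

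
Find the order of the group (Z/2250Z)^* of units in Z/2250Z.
(Z/2250Z)^* consists of the classes a with gcd(a, 2250) = 1, so its order is φ(2250). φ is multiplicative, with φ(p^e) = p^e − p^(e−1). Factorise 2250 = 2 · 3^2 · 5^3. Then
  φ(2250) = (2 − 1) · (3^2 − 3^1) · (5^3 − 5^2) = 1 · 6 · 100 = 600.
Thus |(Z/2250Z)^*| = 600.

Final answer: |(Z/2250Z)^*| = 600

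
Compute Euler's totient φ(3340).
φ is multiplicative, with φ(p^e) = p^e − p^(e−1). Factorise 3340 = 2^2 · 5 · 167. Then
  φ(3340) = (2^2 − 2^1) · (5 − 1) · (167 − 1) = 2 · 4 · 166 = 1328.

Final answer: φ(3340) = 1328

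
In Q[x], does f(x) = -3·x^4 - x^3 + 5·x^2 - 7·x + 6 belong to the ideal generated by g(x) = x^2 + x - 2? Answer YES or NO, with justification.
In Q[x] the ideal (g) consists of all multiples of g, so f ∈ (g) iff g | f, i.e. iff the remainder of f on division by g is 0. Divide f by g (g is monic, so eliminate the leading term of the running remainder at each step):
  leading term -3·x^4: subtract (-3·x^2)·g(x) = -3·x^4 - 3·x^3 + 6·x^2, leaving 2·x^3 - x^2 - 7·x + 6
  leading term 2·x^3: subtract (2·x)·g(x) = 2·x^3 + 2·x^2 - 4·x, leaving -3·x^2 - 3·x + 6
  leading term -3·x^2: subtract (-3)·g(x) = -3·x^2 - 3·x + 6, leaving 0
The remainder is 0, so f(x) = g(x) · h(x) with h(x) = -3·x^2 + 2·x - 3. Hence g | f, i.e. f ∈ (g).

Final answer: YES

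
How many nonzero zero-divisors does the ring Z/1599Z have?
Z/1599Z has 638 nonzero zero-divisors

In Z/1599Z each nonzero element is either a unit (gcd with 1599 is 1) or a zero-divisor (gcd > 1). The number of units is φ(1599): factorise 1599 = 3 · 13 · 41, so φ(1599) = (3 − 1) · (13 − 1) · (41 − 1) = 2 · 12 · 40 = 960. The nonzero elements number 1599 − 1 = 1598. Hence the nonzero zero-divisors number 1598 − 960 = 638.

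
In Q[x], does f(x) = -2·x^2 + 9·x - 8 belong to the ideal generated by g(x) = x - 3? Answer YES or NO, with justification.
NO

In Q[x] the ideal (g) consists of all multiples of g, so f ∈ (g) iff g | f, i.e. iff the remainder of f on division by g is 0. Divide f by g (g is monic, so eliminate the leading term of the running remainder at each step):
  leading term -2·x^2: subtract (-2·x)·g(x) = -2·x^2 + 6·x, leaving 3·x - 8
  leading term 3·x: subtract (3)·g(x) = 3·x - 9, leaving 1
The remainder r(x) = 1 ≠ 0 (and deg r < deg g), so g ∤ f, i.e. f ∉ (g).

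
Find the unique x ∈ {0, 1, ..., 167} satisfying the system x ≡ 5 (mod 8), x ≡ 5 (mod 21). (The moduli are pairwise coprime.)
The moduli 8, 21 are pairwise coprime, so by the CRT there is a unique solution mod 8·21 = 168.
Solve by successive substitution. Start with x ≡ 5 (mod 8).
  Combine with x ≡ 5 (mod 21): write x = 5 + 8·t and require 5 + 8·t ≡ 5 (mod 21), i.e. 8·t ≡ 5 − 5 ≡ 0 (mod 21). Since 8^(−1) ≡ 8 (mod 21), t ≡ 8·0 ≡ 0 (mod 21). So x ≡ 5 + 8·0 = 5 (mod 168).
Unique solution in [0, 168): x = 5.

Final answer: x ≡ 5 (mod 168); the representative in [0, 168) is 5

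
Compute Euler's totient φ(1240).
φ is multiplicative, with φ(p^e) = p^e − p^(e−1). Factorise 1240 = 2^3 · 5 · 31. Then
  φ(1240) = (2^3 − 2^2) · (5 − 1) · (31 − 1) = 4 · 4 · 30 = 480.

Final answer: φ(1240) = 480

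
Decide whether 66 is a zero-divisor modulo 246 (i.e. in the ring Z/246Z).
gcd(66, 246) = 6 > 1, so 66 is not a unit in Z/246Z. In Z/nZ every nonzero non-unit is a zero-divisor: explicitly, take b = 246/gcd = 41 ≠ 0 (mod 246); then 66·41 = 2706 = 11·246, i.e. 66·41 ≡ 0 (mod 246). So 66 is a zero-divisor.

Final answer: YES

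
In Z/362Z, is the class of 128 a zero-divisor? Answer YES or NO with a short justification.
gcd(128, 362) = 2 > 1, so 128 is not a unit in Z/362Z. In Z/nZ every nonzero non-unit is a zero-divisor: explicitly, take b = 362/gcd = 181 ≠ 0 (mod 362); then 128·181 = 23168 = 64·362, i.e. 128·181 ≡ 0 (mod 362). So 128 is a zero-divisor.

Final answer: YES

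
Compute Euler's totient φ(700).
φ is multiplicative, with φ(p^e) = p^e − p^(e−1). Factorise 700 = 2^2 · 5^2 · 7. Then
  φ(700) = (2^2 − 2^1) · (5^2 − 5^1) · (7 − 1) = 2 · 20 · 6 = 240.

Final answer: φ(700) = 240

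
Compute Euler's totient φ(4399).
φ is multiplicative, with φ(p^e) = p^e − p^(e−1). Factorise 4399 = 53 · 83. Then
  φ(4399) = (53 − 1) · (83 − 1) = 52 · 82 = 4264.

Final answer: φ(4399) = 4264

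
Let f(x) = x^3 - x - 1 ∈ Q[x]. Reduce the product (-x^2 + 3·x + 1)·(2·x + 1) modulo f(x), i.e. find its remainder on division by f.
First multiply in Q[x] without reducing: a · b = -2·x^3 + 5·x^2 + 5·x + 1. Now divide by f(x) = x^3 - x - 1, eliminating the leading term at each step:
  leading term -2·x^3: subtract (-2)·f(x) = -2·x^3 + 2·x + 2, leaving 5·x^2 + 3·x - 1
The degree is now < 3, so this is the remainder. Hence a · b ≡ 5·x^2 + 3·x - 1 in Q[x]/(f).

Final answer: a · b ≡ 5·x^2 + 3·x - 1 (mod f(x))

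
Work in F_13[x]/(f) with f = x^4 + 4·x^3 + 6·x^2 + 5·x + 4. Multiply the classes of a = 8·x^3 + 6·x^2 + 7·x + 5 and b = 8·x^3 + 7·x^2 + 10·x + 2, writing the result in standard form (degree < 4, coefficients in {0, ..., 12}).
Multiply as integer polynomials: a · b = 64·x^6 + 104·x^5 + 178·x^4 + 165·x^3 + 117·x^2 + 64·x + 10. Reducing coefficients mod 13: a · b ≡ 12·x^6 + 9·x^4 + 9·x^3 + 12·x + 10. Now divide by f(x) = x^4 + 4·x^3 + 6·x^2 + 5·x + 4 in F_13[x], eliminating the leading term at each step:
  leading term 12·x^6: subtract (12·x^2)·f(x) = 12·x^6 + 9·x^5 + 7·x^4 + 8·x^3 + 9·x^2, leaving 4·x^5 + 2·x^4 + x^3 + 4·x^2 + 12·x + 10 (coefficients mod 13)
  leading term 4·x^5: subtract (4·x)·f(x) = 4·x^5 + 3·x^4 + 11·x^3 + 7·x^2 + 3·x, leaving 12·x^4 + 3·x^3 + 10·x^2 + 9·x + 10 (coefficients mod 13)
  leading term 12·x^4: subtract (12)·f(x) = 12·x^4 + 9·x^3 + 7·x^2 + 8·x + 9, leaving 7·x^3 + 3·x^2 + x + 1 (coefficients mod 13)
The degree is now < 4, so this is the remainder. Hence a · b ≡ 7·x^3 + 3·x^2 + x + 1 in F_13[x]/(f).

Final answer: a · b ≡ 7·x^3 + 3·x^2 + x + 1 (mod f(x))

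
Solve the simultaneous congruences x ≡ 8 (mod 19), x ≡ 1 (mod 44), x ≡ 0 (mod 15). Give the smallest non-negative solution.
x ≡ 9945 (mod 12540); the representative in [0, 12540) is 9945

The moduli 19, 44, 15 are pairwise coprime, so by the CRT there is a unique solution mod 19·44·15 = 12540.
Solve by successive substitution. Start with x ≡ 8 (mod 19).
  Combine with x ≡ 1 (mod 44): write x = 8 + 19·t and require 8 + 19·t ≡ 1 (mod 44), i.e. 19·t ≡ 1 − 8 ≡ 37 (mod 44). Since 19^(−1) ≡ 7 (mod 44), t ≡ 7·37 ≡ 39 (mod 44). So x ≡ 8 + 19·39 = 749 (mod 836).
  Combine with x ≡ 0 (mod 15): write x = 749 + 836·t and require 749 + 836·t ≡ 0 (mod 15), i.e. 836·t ≡ 0 − 749 ≡ 1 (mod 15). Since 836^(−1) ≡ 11 (mod 15) (836 ≡ 11 (mod 15)), t ≡ 11·1 ≡ 11 (mod 15). So x ≡ 749 + 836·11 = 9945 (mod 12540).
Unique solution in [0, 12540): x = 9945.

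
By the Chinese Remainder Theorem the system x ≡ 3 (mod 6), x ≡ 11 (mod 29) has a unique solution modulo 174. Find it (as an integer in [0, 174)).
The moduli 6, 29 are pairwise coprime, so by the CRT there is a unique solution mod 6·29 = 174.
Solve by successive substitution. Start with x ≡ 3 (mod 6).
  Combine with x ≡ 11 (mod 29): write x = 3 + 6·t and require 3 + 6·t ≡ 11 (mod 29), i.e. 6·t ≡ 11 − 3 ≡ 8 (mod 29). Since 6^(−1) ≡ 5 (mod 29), t ≡ 5·8 ≡ 11 (mod 29). So x ≡ 3 + 6·11 = 69 (mod 174).
Unique solution in [0, 174): x = 69.

Final answer: x ≡ 69 (mod 174); the representative in [0, 174) is 69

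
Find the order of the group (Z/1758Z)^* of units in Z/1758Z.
|(Z/1758Z)^*| = 584

(Z/1758Z)^* consists of the classes a with gcd(a, 1758) = 1, so its order is φ(1758). φ is multiplicative, with φ(p^e) = p^e − p^(e−1). Factorise 1758 = 2 · 3 · 293. Then
  φ(1758) = (2 − 1) · (3 − 1) · (293 − 1) = 1 · 2 · 292 = 584.
Thus |(Z/1758Z)^*| = 584.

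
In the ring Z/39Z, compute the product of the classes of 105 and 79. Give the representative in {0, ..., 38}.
27

Reduce the factors first: 105 ≡ 27, 79 ≡ 1 (mod 39), so 105 · 79 ≡ 27 · 1 (mod 39). 27 · 1 = 27. Dividing by 39: 27 = 0·39 + 27. So (105 · 79) mod 39 = 27.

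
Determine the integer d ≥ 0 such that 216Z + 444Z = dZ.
In the PID Z, (a, b) is generated by gcd(a, b). Compute gcd(444, 216) with the extended Euclidean algorithm, tracking rows (r, s, t) with s·444 + t·216 = r:
  row A: (444, 1, 0)   [1·444 + 0·216 = 444]
  row B: (216, 0, 1)   [0·444 + 1·216 = 216]
  444 = 2·216 + 12   → row C = row A − 2·row B = (12, 1, −2)   [check: 1·444 − 2·216 = 12]
  216 = 18·12 + 0   → remainder 0, stop. gcd = 12 (last nonzero row C).
So gcd(216, 444) = 12, with Bézout identity 1·444 − 2·216 = 12. Containment (⊇): the Bézout identity exhibits 12 as an element of (216, 444), giving (12) ⊆ (216, 444). Containment (⊆): since 12 | 216 and 12 | 444 (216 = 12·18, 444 = 12·37), every Z-linear combination of 216 and 444 is divisible by 12, so (216, 444) ⊆ (12). Therefore (216, 444) = (12), d = 12.

Final answer: (216, 444) = (12); d = 12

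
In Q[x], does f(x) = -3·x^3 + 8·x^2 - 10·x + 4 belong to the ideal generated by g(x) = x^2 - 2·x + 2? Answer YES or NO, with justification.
In Q[x] the ideal (g) consists of all multiples of g, so f ∈ (g) iff g | f, i.e. iff the remainder of f on division by g is 0. Divide f by g (g is monic, so eliminate the leading term of the running remainder at each step):
  leading term -3·x^3: subtract (-3·x)·g(x) = -3·x^3 + 6·x^2 - 6·x, leaving 2·x^2 - 4·x + 4
  leading term 2·x^2: subtract (2)·g(x) = 2·x^2 - 4·x + 4, leaving 0
The remainder is 0, so f(x) = g(x) · h(x) with h(x) = 2 - 3·x. Hence g | f, i.e. f ∈ (g).

Final answer: YES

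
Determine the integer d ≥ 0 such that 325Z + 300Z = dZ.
(325, 300) = (25); d = 25

In the PID Z, (a, b) is generated by gcd(a, b). Compute gcd(325, 300) with the extended Euclidean algorithm, tracking rows (r, s, t) with s·325 + t·300 = r:
  row A: (325, 1, 0)   [1·325 + 0·300 = 325]
  row B: (300, 0, 1)   [0·325 + 1·300 = 300]
  325 = 1·300 + 25   → row C = row A − 1·row B = (25, 1, −1)   [check: 1·325 − 1·300 = 25]
  300 = 12·25 + 0   → remainder 0, stop. gcd = 25 (last nonzero row C).
So gcd(325, 300) = 25, with Bézout identity 1·325 − 1·300 = 25. Containment (⊇): the Bézout identity exhibits 25 as an element of (325, 300), giving (25) ⊆ (325, 300). Containment (⊆): since 25 | 325 and 25 | 300 (325 = 25·13, 300 = 25·12), every Z-linear combination of 325 and 300 is divisible by 25, so (325, 300) ⊆ (25). Therefore (325, 300) = (25), d = 25.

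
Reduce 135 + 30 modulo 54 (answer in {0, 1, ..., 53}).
Reduce the summands first: 135 ≡ 27 (mod 54), so 135 + 30 ≡ 27 + 30 (mod 54). 27 + 30 = 57; 57 = 1·54 + 3, so (135 + 30) mod 54 = 3.

Final answer: 3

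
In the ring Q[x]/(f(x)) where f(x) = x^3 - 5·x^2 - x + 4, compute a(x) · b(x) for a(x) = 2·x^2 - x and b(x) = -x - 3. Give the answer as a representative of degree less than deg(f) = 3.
First multiply in Q[x] without reducing: a · b = -2·x^3 - 5·x^2 + 3·x. Now divide by f(x) = x^3 - 5·x^2 - x + 4, eliminating the leading term at each step:
  leading term -2·x^3: subtract (-2)·f(x) = -2·x^3 + 10·x^2 + 2·x - 8, leaving -15·x^2 + x + 8
The degree is now < 3, so this is the remainder. Hence a · b ≡ -15·x^2 + x + 8 in Q[x]/(f).

Final answer: a · b ≡ -15·x^2 + x + 8 (mod f(x))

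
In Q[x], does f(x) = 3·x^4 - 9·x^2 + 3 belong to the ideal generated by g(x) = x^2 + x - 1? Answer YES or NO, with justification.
In Q[x] the ideal (g) consists of all multiples of g, so f ∈ (g) iff g | f, i.e. iff the remainder of f on division by g is 0. Divide f by g (g is monic, so eliminate the leading term of the running remainder at each step):
  leading term 3·x^4: subtract (3·x^2)·g(x) = 3·x^4 + 3·x^3 - 3·x^2, leaving -3·x^3 - 6·x^2 + 3
  leading term -3·x^3: subtract (-3·x)·g(x) = -3·x^3 - 3·x^2 + 3·x, leaving -3·x^2 - 3·x + 3
  leading term -3·x^2: subtract (-3)·g(x) = -3·x^2 - 3·x + 3, leaving 0
The remainder is 0, so f(x) = g(x) · h(x) with h(x) = 3·x^2 - 3·x - 3. Hence g | f, i.e. f ∈ (g).

Final answer: YES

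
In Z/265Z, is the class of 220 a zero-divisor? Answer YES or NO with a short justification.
YES

gcd(220, 265) = 5 > 1, so 220 is not a unit in Z/265Z. In Z/nZ every nonzero non-unit is a zero-divisor: explicitly, take b = 265/gcd = 53 ≠ 0 (mod 265); then 220·53 = 11660 = 44·265, i.e. 220·53 ≡ 0 (mod 265). So 220 is a zero-divisor.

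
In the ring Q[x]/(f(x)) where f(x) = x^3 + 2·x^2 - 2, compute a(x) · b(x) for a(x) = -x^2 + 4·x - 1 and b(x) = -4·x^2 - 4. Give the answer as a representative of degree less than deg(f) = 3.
First multiply in Q[x] without reducing: a · b = 4·x^4 - 16·x^3 + 8·x^2 - 16·x + 4. Now divide by f(x) = x^3 + 2·x^2 - 2, eliminating the leading term at each step:
  leading term 4·x^4: subtract (4·x)·f(x) = 4·x^4 + 8·x^3 - 8·x, leaving -24·x^3 + 8·x^2 - 8·x + 4
  leading term -24·x^3: subtract (-24)·f(x) = -24·x^3 - 48·x^2 + 48, leaving 56·x^2 - 8·x - 44
The degree is now < 3, so this is the remainder. Hence a · b ≡ 56·x^2 - 8·x - 44 in Q[x]/(f).

Final answer: a · b ≡ 56·x^2 - 8·x - 44 (mod f(x))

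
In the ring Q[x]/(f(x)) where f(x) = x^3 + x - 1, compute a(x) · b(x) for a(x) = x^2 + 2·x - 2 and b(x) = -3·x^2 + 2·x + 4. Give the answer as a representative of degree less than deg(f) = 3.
First multiply in Q[x] without reducing: a · b = -3·x^4 - 4·x^3 + 14·x^2 + 4·x - 8. Now divide by f(x) = x^3 + x - 1, eliminating the leading term at each step:
  leading term -3·x^4: subtract (-3·x)·f(x) = -3·x^4 - 3·x^2 + 3·x, leaving -4·x^3 + 17·x^2 + x - 8
  leading term -4·x^3: subtract (-4)·f(x) = -4·x^3 - 4·x + 4, leaving 17·x^2 + 5·x - 12
The degree is now < 3, so this is the remainder. Hence a · b ≡ 17·x^2 + 5·x - 12 in Q[x]/(f).

Final answer: a · b ≡ 17·x^2 + 5·x - 12 (mod f(x))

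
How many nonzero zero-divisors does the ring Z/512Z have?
Z/512Z has 255 nonzero zero-divisors

In Z/512Z each nonzero element is either a unit (gcd with 512 is 1) or a zero-divisor (gcd > 1). The number of units is φ(512): factorise 512 = 2^9, so φ(512) = (2^9 − 2^8) = 256 = 256. The nonzero elements number 512 − 1 = 511. Hence the nonzero zero-divisors number 511 − 256 = 255.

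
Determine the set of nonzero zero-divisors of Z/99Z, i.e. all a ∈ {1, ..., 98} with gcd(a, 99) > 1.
An element a ∈ Z/99Z (with a ≠ 0) is a zero-divisor iff gcd(a, 99) > 1 (because a is a unit precisely when gcd(a, n) = 1, and in Z/nZ every nonzero, non-unit element is a zero-divisor). Scan a = 1, ..., 98 and keep those with gcd(a, 99) > 1:
  gcd(3, 99) = 3, gcd(6, 99) = 3, gcd(9, 99) = 9, gcd(11, 99) = 11, gcd(12, 99) = 3, gcd(15, 99) = 3, gcd(18, 99) = 9, gcd(21, 99) = 3, gcd(22, 99) = 11, gcd(24, 99) = 3, gcd(27, 99) = 9, gcd(30, 99) = 3, gcd(33, 99) = 33, gcd(36, 99) = 9, gcd(39, 99) = 3, gcd(42, 99) = 3, gcd(44, 99) = 11, gcd(45, 99) = 9, gcd(48, 99) = 3, gcd(51, 99) = 3, gcd(54, 99) = 9, gcd(55, 99) = 11, gcd(57, 99) = 3, gcd(60, 99) = 3, gcd(63, 99) = 9, gcd(66, 99) = 33, gcd(69, 99) = 3, gcd(72, 99) = 9, gcd(75, 99) = 3, gcd(77, 99) = 11, gcd(78, 99) = 3, gcd(81, 99) = 9, gcd(84, 99) = 3, gcd(87, 99) = 3, gcd(88, 99) = 11, gcd(90, 99) = 9, gcd(93, 99) = 3, gcd(96, 99) = 3.
All other a ∈ {1, ..., 98} have gcd(a, 99) = 1 and are units. So the nonzero zero-divisors are exactly the 38 values of a appearing in this scan.

Final answer: nonzero zero-divisors of Z/99Z = {3, 6, 9, 11, 12, 15, 18, 21, 22, 24, 27, 30, 33, 36, 39, 42, 44, 45, 48, 51, 54, 55, 57, 60, 63, 66, 69, 72, 75, 77, 78, 81, 84, 87, 88, 90, 93, 96}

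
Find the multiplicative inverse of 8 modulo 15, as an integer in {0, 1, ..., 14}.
Apply the extended Euclidean algorithm to (15, 8), tracking rows (r, s, t) with s·15 + t·8 = r. Each division r_prev = q·r_cur + r_new produces the new row as (previous row) − q·(current row):
  row A: (15, 1, 0)   [1·15 + 0·8 = 15]
  row B: (8, 0, 1)   [0·15 + 1·8 = 8]
  15 = 1·8 + 7   → row C = row A − 1·row B = (7, 1, −1)   [check: 1·15 − 1·8 = 7]
  8 = 1·7 + 1   → row D = row B − 1·row C = (1, −1, 2)   [check: −1·15 + 2·8 = 1]
  7 = 7·1 + 0   → remainder 0, stop. gcd = 1 (last nonzero row D).
The gcd is 1, so 8 is invertible mod 15. The last nonzero row gives −1·15 + 2·8 = 1, so t = 2. So 8^(−1) ≡ 2 (mod 15). Verify: 8 · 2 = 16 ≡ 1 (mod 15). ✓

Final answer: 8^(−1) ≡ 2 (mod 15)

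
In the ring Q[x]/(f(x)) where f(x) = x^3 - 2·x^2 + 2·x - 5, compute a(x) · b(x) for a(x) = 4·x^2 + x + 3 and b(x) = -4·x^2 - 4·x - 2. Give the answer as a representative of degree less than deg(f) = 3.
First multiply in Q[x] without reducing: a · b = -16·x^4 - 20·x^3 - 24·x^2 - 14·x - 6. Now divide by f(x) = x^3 - 2·x^2 + 2·x - 5, eliminating the leading term at each step:
  leading term -16·x^4: subtract (-16·x)·f(x) = -16·x^4 + 32·x^3 - 32·x^2 + 80·x, leaving -52·x^3 + 8·x^2 - 94·x - 6
  leading term -52·x^3: subtract (-52)·f(x) = -52·x^3 + 104·x^2 - 104·x + 260, leaving -96·x^2 + 10·x - 266
The degree is now < 3, so this is the remainder. Hence a · b ≡ -96·x^2 + 10·x - 266 in Q[x]/(f).

Final answer: a · b ≡ -96·x^2 + 10·x - 266 (mod f(x))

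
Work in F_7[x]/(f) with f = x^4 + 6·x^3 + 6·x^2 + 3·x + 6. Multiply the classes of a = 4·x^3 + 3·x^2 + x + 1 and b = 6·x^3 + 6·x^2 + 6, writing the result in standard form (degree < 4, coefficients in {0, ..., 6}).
Multiply as integer polynomials: a · b = 24·x^6 + 42·x^5 + 24·x^4 + 36·x^3 + 24·x^2 + 6·x + 6. Reducing coefficients mod 7: a · b ≡ 3·x^6 + 3·x^4 + x^3 + 3·x^2 + 6·x + 6. Now divide by f(x) = x^4 + 6·x^3 + 6·x^2 + 3·x + 6 in F_7[x], eliminating the leading term at each step:
  leading term 3·x^6: subtract (3·x^2)·f(x) = 3·x^6 + 4·x^5 + 4·x^4 + 2·x^3 + 4·x^2, leaving 3·x^5 + 6·x^4 + 6·x^3 + 6·x^2 + 6·x + 6 (coefficients mod 7)
  leading term 3·x^5: subtract (3·x)·f(x) = 3·x^5 + 4·x^4 + 4·x^3 + 2·x^2 + 4·x, leaving 2·x^4 + 2·x^3 + 4·x^2 + 2·x + 6 (coefficients mod 7)
  leading term 2·x^4: subtract (2)·f(x) = 2·x^4 + 5·x^3 + 5·x^2 + 6·x + 5, leaving 4·x^3 + 6·x^2 + 3·x + 1 (coefficients mod 7)
The degree is now < 4, so this is the remainder. Hence a · b ≡ 4·x^3 + 6·x^2 + 3·x + 1 in F_7[x]/(f).

Final answer: a · b ≡ 4·x^3 + 6·x^2 + 3·x + 1 (mod f(x))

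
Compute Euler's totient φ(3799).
φ(3799) = 3640

φ is multiplicative, with φ(p^e) = p^e − p^(e−1). Factorise 3799 = 29 · 131. Then
  φ(3799) = (29 − 1) · (131 − 1) = 28 · 130 = 3640.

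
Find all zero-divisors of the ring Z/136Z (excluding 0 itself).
An element a ∈ Z/136Z (with a ≠ 0) is a zero-divisor iff gcd(a, 136) > 1 (because a is a unit precisely when gcd(a, n) = 1, and in Z/nZ every nonzero, non-unit element is a zero-divisor). Scan a = 1, ..., 135 and keep those with gcd(a, 136) > 1:
  gcd(2, 136) = 2, gcd(4, 136) = 4, gcd(6, 136) = 2, gcd(8, 136) = 8, gcd(10, 136) = 2, gcd(12, 136) = 4, gcd(14, 136) = 2, gcd(16, 136) = 8, gcd(17, 136) = 17, gcd(18, 136) = 2, gcd(20, 136) = 4, gcd(22, 136) = 2, gcd(24, 136) = 8, gcd(26, 136) = 2, gcd(28, 136) = 4, gcd(30, 136) = 2, gcd(32, 136) = 8, gcd(34, 136) = 34, gcd(36, 136) = 4, gcd(38, 136) = 2, gcd(40, 136) = 8, gcd(42, 136) = 2, gcd(44, 136) = 4, gcd(46, 136) = 2, gcd(48, 136) = 8, gcd(50, 136) = 2, gcd(51, 136) = 17, gcd(52, 136) = 4, gcd(54, 136) = 2, gcd(56, 136) = 8, gcd(58, 136) = 2, gcd(60, 136) = 4, gcd(62, 136) = 2, gcd(64, 136) = 8, gcd(66, 136) = 2, gcd(68, 136) = 68, gcd(70, 136) = 2, gcd(72, 136) = 8, gcd(74, 136) = 2, gcd(76, 136) = 4, gcd(78, 136) = 2, gcd(80, 136) = 8, gcd(82, 136) = 2, gcd(84, 136) = 4, gcd(85, 136) = 17, gcd(86, 136) = 2, gcd(88, 136) = 8, gcd(90, 136) = 2, gcd(92, 136) = 4, gcd(94, 136) = 2, gcd(96, 136) = 8, gcd(98, 136) = 2, gcd(100, 136) = 4, gcd(102, 136) = 34, gcd(104, 136) = 8, gcd(106, 136) = 2, gcd(108, 136) = 4, gcd(110, 136) = 2, gcd(112, 136) = 8, gcd(114, 136) = 2, gcd(116, 136) = 4, gcd(118, 136) = 2, gcd(119, 136) = 17, gcd(120, 136) = 8, gcd(122, 136) = 2, gcd(124, 136) = 4, gcd(126, 136) = 2, gcd(128, 136) = 8, gcd(130, 136) = 2, gcd(132, 136) = 4, gcd(134, 136) = 2.
All other a ∈ {1, ..., 135} have gcd(a, 136) = 1 and are units. So the nonzero zero-divisors are exactly the 71 values of a appearing in this scan.

Final answer: nonzero zero-divisors of Z/136Z = {2, 4, 6, 8, 10, 12, 14, 16, 17, 18, 20, 22, 24, 26, 28, 30, 32, 34, 36, 38, 40, 42, 44, 46, 48, 50, 51, 52, 54, 56, 58, 60, 62, 64, 66, 68, 70, 72, 74, 76, 78, 80, 82, 84, 85, 86, 88, 90, 92, 94, 96, 98, 100, 102, 104, 106, 108, 110, 112, 114, 116, 118, 119, 120, 122, 124, 126, 128, 130, 132, 134}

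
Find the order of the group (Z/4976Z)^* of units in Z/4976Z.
|(Z/4976Z)^*| = 2480

(Z/4976Z)^* consists of the classes a with gcd(a, 4976) = 1, so its order is φ(4976). φ is multiplicative, with φ(p^e) = p^e − p^(e−1). Factorise 4976 = 2^4 · 311. Then
  φ(4976) = (2^4 − 2^3) · (311 − 1) = 8 · 310 = 2480.
Thus |(Z/4976Z)^*| = 2480.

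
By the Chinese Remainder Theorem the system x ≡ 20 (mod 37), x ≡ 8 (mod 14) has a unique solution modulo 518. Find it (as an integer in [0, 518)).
x ≡ 316 (mod 518); the representative in [0, 518) is 316

The moduli 37, 14 are pairwise coprime, so by the CRT there is a unique solution mod 37·14 = 518.
Solve by successive substitution. Start with x ≡ 20 (mod 37).
  Combine with x ≡ 8 (mod 14): write x = 20 + 37·t and require 20 + 37·t ≡ 8 (mod 14), i.e. 37·t ≡ 8 − 20 ≡ 2 (mod 14). Since 37^(−1) ≡ 11 (mod 14) (37 ≡ 9 (mod 14)), t ≡ 11·2 ≡ 8 (mod 14). So x ≡ 20 + 37·8 = 316 (mod 518).
Unique solution in [0, 518): x = 316.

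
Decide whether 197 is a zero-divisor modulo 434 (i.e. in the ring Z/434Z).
gcd(197, 434) = 1, so 197 is a unit in Z/434Z (it has a multiplicative inverse). A unit cannot be a zero-divisor: if 197·b ≡ 0 then multiplying both sides by 197^(−1) gives b ≡ 0. So 197 is not a zero-divisor.

Final answer: NO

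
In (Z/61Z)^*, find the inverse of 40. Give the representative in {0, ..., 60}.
Apply the extended Euclidean algorithm to (61, 40), tracking rows (r, s, t) with s·61 + t·40 = r. Each division r_prev = q·r_cur + r_new produces the new row as (previous row) − q·(current row):
  row A: (61, 1, 0)   [1·61 + 0·40 = 61]
  row B: (40, 0, 1)   [0·61 + 1·40 = 40]
  61 = 1·40 + 21   → row C = row A − 1·row B = (21, 1, −1)   [check: 1·61 − 1·40 = 21]
  40 = 1·21 + 19   → row D = row B − 1·row C = (19, −1, 2)   [check: −1·61 + 2·40 = 19]
  21 = 1·19 + 2   → row E = row C − 1·row D = (2, 2, −3)   [check: 2·61 − 3·40 = 2]
  19 = 9·2 + 1   → row F = row D − 9·row E = (1, −19, 29)   [check: −19·61 + 29·40 = 1]
  2 = 2·1 + 0   → remainder 0, stop. gcd = 1 (last nonzero row F).
The gcd is 1, so 40 is invertible mod 61. The last nonzero row gives −19·61 + 29·40 = 1, so t = 29. So 40^(−1) ≡ 29 (mod 61). Verify: 40 · 29 = 1160 ≡ 1 (mod 61). ✓

Final answer: 40^(−1) ≡ 29 (mod 61)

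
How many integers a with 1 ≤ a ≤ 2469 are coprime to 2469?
1644

The number of a ∈ {1, ..., 2469} with gcd(a, 2469) = 1 is by definition Euler's totient φ(2469). φ is multiplicative, with φ(p^e) = p^e − p^(e−1). Factorise 2469 = 3 · 823. Then
  φ(2469) = (3 − 1) · (823 − 1) = 2 · 822 = 1644.
So there are 1644 such integers.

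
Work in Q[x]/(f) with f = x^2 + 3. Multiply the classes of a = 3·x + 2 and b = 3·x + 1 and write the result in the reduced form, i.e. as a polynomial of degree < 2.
First multiply in Q[x] without reducing: a · b = 9·x^2 + 9·x + 2. Now divide by f(x) = x^2 + 3, eliminating the leading term at each step:
  leading term 9·x^2: subtract (9)·f(x) = 9·x^2 + 27, leaving 9·x - 25
The degree is now < 2, so this is the remainder. Hence a · b ≡ 9·x - 25 in Q[x]/(f).

Final answer: a · b ≡ 9·x - 25 (mod f(x))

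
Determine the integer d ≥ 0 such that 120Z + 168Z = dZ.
(120, 168) = (24); d = 24

In the PID Z, (a, b) is generated by gcd(a, b). Compute gcd(168, 120) with the extended Euclidean algorithm, tracking rows (r, s, t) with s·168 + t·120 = r:
  row A: (168, 1, 0)   [1·168 + 0·120 = 168]
  row B: (120, 0, 1)   [0·168 + 1·120 = 120]
  168 = 1·120 + 48   → row C = row A − 1·row B = (48, 1, −1)   [check: 1·168 − 1·120 = 48]
  120 = 2·48 + 24   → row D = row B − 2·row C = (24, −2, 3)   [check: −2·168 + 3·120 = 24]
  48 = 2·24 + 0   → remainder 0, stop. gcd = 24 (last nonzero row D).
So gcd(120, 168) = 24, with Bézout identity −2·168 + 3·120 = 24. Containment (⊇): the Bézout identity exhibits 24 as an element of (120, 168), giving (24) ⊆ (120, 168). Containment (⊆): since 24 | 120 and 24 | 168 (120 = 24·5, 168 = 24·7), every Z-linear combination of 120 and 168 is divisible by 24, so (120, 168) ⊆ (24). Therefore (120, 168) = (24), d = 24.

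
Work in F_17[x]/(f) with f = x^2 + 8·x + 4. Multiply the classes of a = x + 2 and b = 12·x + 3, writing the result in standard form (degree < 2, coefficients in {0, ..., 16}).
Multiply as integer polynomials: a · b = 12·x^2 + 27·x + 6. Reducing coefficients mod 17: a · b ≡ 12·x^2 + 10·x + 6. Now divide by f(x) = x^2 + 8·x + 4 in F_17[x], eliminating the leading term at each step:
  leading term 12·x^2: subtract (12)·f(x) = 12·x^2 + 11·x + 14, leaving 16·x + 9 (coefficients mod 17)
The degree is now < 2, so this is the remainder. Hence a · b ≡ 16·x + 9 in F_17[x]/(f).

Final answer: a · b ≡ 16·x + 9 (mod f(x))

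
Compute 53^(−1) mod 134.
53^(−1) ≡ 43 (mod 134)

Apply the extended Euclidean algorithm to (134, 53), tracking rows (r, s, t) with s·134 + t·53 = r. Each division r_prev = q·r_cur + r_new produces the new row as (previous row) − q·(current row):
  row A: (134, 1, 0)   [1·134 + 0·53 = 134]
  row B: (53, 0, 1)   [0·134 + 1·53 = 53]
  134 = 2·53 + 28   → row C = row A − 2·row B = (28, 1, −2)   [check: 1·134 − 2·53 = 28]
  53 = 1·28 + 25   → row D = row B − 1·row C = (25, −1, 3)   [check: −1·134 + 3·53 = 25]
  28 = 1·25 + 3   → row E = row C − 1·row D = (3, 2, −5)   [check: 2·134 − 5·53 = 3]
  25 = 8·3 + 1   → row F = row D − 8·row E = (1, −17, 43)   [check: −17·134 + 43·53 = 1]
  3 = 3·1 + 0   → remainder 0, stop. gcd = 1 (last nonzero row F).
The gcd is 1, so 53 is invertible mod 134. The last nonzero row gives −17·134 + 43·53 = 1, so t = 43. So 53^(−1) ≡ 43 (mod 134). Verify: 53 · 43 = 2279 ≡ 1 (mod 134). ✓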